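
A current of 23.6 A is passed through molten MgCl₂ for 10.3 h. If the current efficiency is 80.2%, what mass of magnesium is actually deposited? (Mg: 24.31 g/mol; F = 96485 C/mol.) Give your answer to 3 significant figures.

88.4 g

Q = 23.6 × 37080 = 8.751×10^5 C
n(e⁻) = 8.751×10^5 / 96485 = 9.070 mol
Mg²⁺ + 2e⁻ → Mg, so theoretical m(Mg) = 4.535 × 24.31 = 110.2 g
Actual mass = 80.2% × 110.2 = 88.4 g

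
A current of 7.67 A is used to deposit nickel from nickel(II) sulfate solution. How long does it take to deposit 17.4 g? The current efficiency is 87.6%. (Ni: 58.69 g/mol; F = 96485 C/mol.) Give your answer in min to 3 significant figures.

142 min

n(Ni) = 17.4 / 58.69 = 0.2965 mol
Ni²⁺ + 2e⁻ → Ni, so n(e⁻) = 2 × 0.2965 = 0.5930 mol
Q = 0.5930 × 96485 / 0.876 = 65310 C
t = Q / I = 65310 / 7.67 = 8515 s = 142 min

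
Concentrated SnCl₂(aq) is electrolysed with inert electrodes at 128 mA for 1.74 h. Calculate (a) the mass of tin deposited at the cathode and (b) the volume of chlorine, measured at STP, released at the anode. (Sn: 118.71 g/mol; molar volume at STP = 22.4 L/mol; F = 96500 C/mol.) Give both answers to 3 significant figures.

Q = 0.128 × 6264 = 801.8 C; n(e⁻) = 801.8 / 96500 = 0.008309 mol
Cathode: Sn²⁺ + 2e⁻ → Sn → n(Sn) = 0.008309/2 = 0.004155 mol → 0.493 g
Anode: 2Cl⁻ → Cl₂ + 2e⁻ → n(Cl₂) = 0.008309/2 = 0.004155 mol → 0.0931 L

0.493 g Sn; 0.0931 L Cl₂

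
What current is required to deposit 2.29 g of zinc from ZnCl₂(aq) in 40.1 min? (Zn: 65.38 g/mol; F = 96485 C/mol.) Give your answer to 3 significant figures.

n(Zn) = 2.29 / 65.38 = 0.03503 mol
Zn²⁺ + 2e⁻ → Zn, so n(e⁻) = 2 × 0.03503 = 0.07006 mol
Q = 0.07006 × 96485 = 6760 C
I = Q / t = 6760 / 2406 s = 2.81 A

2.81 A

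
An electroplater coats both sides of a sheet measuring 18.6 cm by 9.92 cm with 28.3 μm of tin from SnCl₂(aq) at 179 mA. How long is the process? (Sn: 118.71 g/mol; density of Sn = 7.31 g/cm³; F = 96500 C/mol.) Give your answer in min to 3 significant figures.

1160 min

Plated area = 2 × 18.6 × 9.92 = 369.0 cm²
Volume = 369.0 × 28.3×10⁻⁴ cm = 1.044 cm³
m(Sn) = 1.044 × 7.31 = 7.632 g
n(Sn) = 7.632 / 118.71 = 0.06429 mol; n(e⁻) = 2 × 0.06429 = 0.1286 mol
Q = 0.1286 × 96500 = 12410 C
t = 12410 / 0.179 = 69330 s = 1160 min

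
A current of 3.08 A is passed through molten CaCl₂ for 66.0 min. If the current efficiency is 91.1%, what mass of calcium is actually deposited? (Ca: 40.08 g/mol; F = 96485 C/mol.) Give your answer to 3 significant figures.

2.31 g

Q = 3.08 × 3960 = 12200 C
n(e⁻) = 12200 / 96485 = 0.1264 mol
Ca²⁺ + 2e⁻ → Ca, so theoretical m(Ca) = 0.06320 × 40.08 = 2.533 g
Actual mass = 91.1% × 2.533 = 2.31 g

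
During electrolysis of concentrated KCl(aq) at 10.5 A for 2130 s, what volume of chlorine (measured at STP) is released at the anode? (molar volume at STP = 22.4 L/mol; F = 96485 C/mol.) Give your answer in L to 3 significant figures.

Charge passed = 10.5 × 2130 = 22370 C
n(e⁻) = Q/F = 22370/96485 = 0.2318 mol
2Cl⁻ → Cl₂ + 2e⁻, so n(Cl₂) = 0.2318 / 2 = 0.1159 mol
V = 0.1159 × 22.4 = 2.596 L

2.60 L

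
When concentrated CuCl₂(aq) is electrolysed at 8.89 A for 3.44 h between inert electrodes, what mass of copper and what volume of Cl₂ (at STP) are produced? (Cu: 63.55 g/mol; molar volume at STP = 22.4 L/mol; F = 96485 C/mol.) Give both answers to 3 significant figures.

36.3 g Cu; 12.8 L Cl₂

Q = 8.89 × 12384 = 1.101×10^5 C; n(e⁻) = 1.101×10^5 / 96485 = 1.141 mol
Cathode: Cu²⁺ + 2e⁻ → Cu → n(Cu) = 1.141/2 = 0.5705 mol → 36.3 g
Anode: 2Cl⁻ → Cl₂ + 2e⁻ → n(Cl₂) = 1.141/2 = 0.5705 mol → 12.8 L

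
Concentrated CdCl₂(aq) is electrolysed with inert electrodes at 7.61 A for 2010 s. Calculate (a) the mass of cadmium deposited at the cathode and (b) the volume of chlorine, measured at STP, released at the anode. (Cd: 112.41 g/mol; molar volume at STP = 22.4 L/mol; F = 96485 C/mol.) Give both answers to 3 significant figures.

Q = 7.61 × 2010 = 15300 C; n(e⁻) = 15300 / 96485 = 0.1586 mol
Cathode: Cd²⁺ + 2e⁻ → Cd → n(Cd) = 0.1586/2 = 0.07930 mol → 8.91 g
Anode: 2Cl⁻ → Cl₂ + 2e⁻ → n(Cl₂) = 0.1586/2 = 0.07930 mol → 1.78 L

8.91 g Cd; 1.78 L Cl₂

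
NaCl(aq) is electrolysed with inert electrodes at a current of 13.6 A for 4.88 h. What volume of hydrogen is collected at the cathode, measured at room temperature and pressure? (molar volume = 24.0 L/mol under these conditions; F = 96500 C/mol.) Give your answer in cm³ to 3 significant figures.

Q = 13.6 A × 17568 s = 2.389×10^5 C
n(e⁻) = Q/F = 2.389×10^5/96500 = 2.476 mol
2H⁺ + 2e⁻ → H₂, so n(H₂) = 2.476 / 2 = 1.238 mol
V = 1.238 × 24.0 = 29.71 L
= 29700 cm³

29700 cm³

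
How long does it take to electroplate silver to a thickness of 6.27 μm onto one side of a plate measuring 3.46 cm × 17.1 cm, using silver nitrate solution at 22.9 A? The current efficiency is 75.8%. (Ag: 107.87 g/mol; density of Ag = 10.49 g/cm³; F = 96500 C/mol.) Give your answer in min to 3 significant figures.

Plated area = 3.46 × 17.1 = 59.17 cm²
Volume = 59.17 × 6.27×10⁻⁴ cm = 0.03710 cm³
m(Ag) = 0.03710 × 10.49 = 0.3892 g
n(Ag) = 0.3892 / 107.87 = 0.003608 mol; n(e⁻) = 0.003608 mol
Q = 0.003608 × 96500 / 0.758 = 459.3 C
t = 459.3 / 22.9 = 20.06 s = 0.334 min

0.334 min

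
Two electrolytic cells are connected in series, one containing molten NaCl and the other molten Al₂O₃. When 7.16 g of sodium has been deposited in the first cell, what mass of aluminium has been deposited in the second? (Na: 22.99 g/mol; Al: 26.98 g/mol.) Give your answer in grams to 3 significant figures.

2.80 g

n(Na) = 7.16 / 22.99 = 0.3114 mol
Na⁺ + e⁻ → Na, so n(e⁻) = 0.3114 mol
Same current for the same time ⇒ same n(e⁻) = 0.3114 mol in both cells.
Al³⁺ + 3e⁻ → Al, so n(Al) = 0.3114 / 3 = 0.1038 mol
m(Al) = 0.1038 × 26.98 = 2.80 g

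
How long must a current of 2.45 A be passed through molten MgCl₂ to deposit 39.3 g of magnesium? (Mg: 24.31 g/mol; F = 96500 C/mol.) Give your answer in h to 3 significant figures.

35.4 h

n(Mg) = 39.3 / 24.31 = 1.617 mol
Mg²⁺ + 2e⁻ → Mg, so n(e⁻) = 2 × 1.617 = 3.234 mol
Q = 3.234 × 96500 = 3.121×10^5 C
t = Q / I = 3.121×10^5 / 2.45 = 1.274×10^5 s = 35.4 h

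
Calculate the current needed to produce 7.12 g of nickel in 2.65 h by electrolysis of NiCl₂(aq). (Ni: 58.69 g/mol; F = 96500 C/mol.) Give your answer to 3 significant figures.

2.45 A

n(Ni) = 7.12 / 58.69 = 0.1213 mol
Ni²⁺ + 2e⁻ → Ni, so n(e⁻) = 2 × 0.1213 = 0.2426 mol
Q = 0.2426 × 96500 = 23410 C
I = Q / t = 23410 / 9540 s = 2.45 A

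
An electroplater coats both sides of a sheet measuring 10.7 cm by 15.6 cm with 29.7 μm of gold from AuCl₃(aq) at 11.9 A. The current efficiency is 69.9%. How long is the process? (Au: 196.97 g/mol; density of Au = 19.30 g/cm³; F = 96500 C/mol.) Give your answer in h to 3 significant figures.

0.939 h

Plated area = 2 × 10.7 × 15.6 = 333.8 cm²
Volume = 333.8 × 29.7×10⁻⁴ cm = 0.9914 cm³
m(Au) = 0.9914 × 19.30 = 19.13 g
n(Au) = 19.13 / 196.97 = 0.09712 mol; n(e⁻) = 3 × 0.09712 = 0.2914 mol
Q = 0.2914 × 96500 / 0.699 = 40230 C
t = 40230 / 11.9 = 3381 s = 0.939 h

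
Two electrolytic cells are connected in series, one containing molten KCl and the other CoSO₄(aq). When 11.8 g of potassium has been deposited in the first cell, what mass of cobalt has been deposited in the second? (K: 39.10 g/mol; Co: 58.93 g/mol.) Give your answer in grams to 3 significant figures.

8.89 g

n(K) = 11.8 / 39.10 = 0.3018 mol
K⁺ + e⁻ → K, so n(e⁻) = 0.3018 mol
The cells are in series, so the same charge (and hence the same n(e⁻) = 0.3018 mol) passes through both.
Co²⁺ + 2e⁻ → Co, so n(Co) = 0.3018 / 2 = 0.1509 mol
m(Co) = 0.1509 × 58.93 = 8.89 g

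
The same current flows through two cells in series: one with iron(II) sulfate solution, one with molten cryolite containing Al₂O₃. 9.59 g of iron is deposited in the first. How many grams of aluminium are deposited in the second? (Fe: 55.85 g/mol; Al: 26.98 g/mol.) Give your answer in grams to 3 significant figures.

3.09 g

n(Fe) = 9.59 / 55.85 = 0.1717 mol
Fe²⁺ + 2e⁻ → Fe, so n(e⁻) = 2 × 0.1717 = 0.3434 mol
The cells are in series, so the same charge (and hence the same n(e⁻) = 0.3434 mol) passes through both.
Al³⁺ + 3e⁻ → Al, so n(Al) = 0.3434 / 3 = 0.1145 mol
m(Al) = 0.1145 × 26.98 = 3.09 g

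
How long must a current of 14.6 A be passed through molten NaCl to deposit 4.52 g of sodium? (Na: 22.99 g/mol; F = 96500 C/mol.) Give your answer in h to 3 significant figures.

n(Na) = 4.52 / 22.99 = 0.1966 mol
Na⁺ + e⁻ → Na, so n(e⁻) = 0.1966 mol
Q = 0.1966 × 96500 = 18970 C
t = Q / I = 18970 / 14.6 = 1299 s = 0.361 h

0.361 h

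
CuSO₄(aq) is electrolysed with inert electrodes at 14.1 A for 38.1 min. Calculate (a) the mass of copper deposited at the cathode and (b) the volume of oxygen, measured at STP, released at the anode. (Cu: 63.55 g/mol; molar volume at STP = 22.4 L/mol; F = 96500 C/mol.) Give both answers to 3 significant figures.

Q = 14.1 × 2286 = 32230 C; n(e⁻) = 32230 / 96500 = 0.3340 mol
Cathode: Cu²⁺ + 2e⁻ → Cu → n(Cu) = 0.3340/2 = 0.1670 mol → 10.6 g
Anode: 2H₂O → O₂ + 4H⁺ + 4e⁻ → n(O₂) = 0.3340/4 = 0.08350 mol → 1.87 L

10.6 g Cu; 1.87 L O₂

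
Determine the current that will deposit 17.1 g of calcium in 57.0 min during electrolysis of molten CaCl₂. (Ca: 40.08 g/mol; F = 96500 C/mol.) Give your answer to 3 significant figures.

24.1 A

n(Ca) = 17.1 / 40.08 = 0.4266 mol
Ca²⁺ + 2e⁻ → Ca, so n(e⁻) = 2 × 0.4266 = 0.8532 mol
Q = 0.8532 × 96500 = 82330 C
I = Q / t = 82330 / 3420 s = 24.1 A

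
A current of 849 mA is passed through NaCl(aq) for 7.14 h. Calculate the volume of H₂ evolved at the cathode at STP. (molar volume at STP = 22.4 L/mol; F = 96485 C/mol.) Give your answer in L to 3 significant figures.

Q = It = 0.849 × 25704 = 21820 C
n(e⁻) = Q/F = 21820/96485 = 0.2261 mol
2H⁺ + 2e⁻ → H₂, so n(H₂) = 0.2261 / 2 = 0.1131 mol
V = 0.1131 × 22.4 = 2.533 L

2.53 L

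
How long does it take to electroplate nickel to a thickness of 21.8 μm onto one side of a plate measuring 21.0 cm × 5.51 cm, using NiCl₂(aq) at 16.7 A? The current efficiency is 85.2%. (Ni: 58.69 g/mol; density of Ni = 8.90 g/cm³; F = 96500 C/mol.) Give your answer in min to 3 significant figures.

Plated area = 21.0 × 5.51 = 115.7 cm²
Volume = 115.7 × 21.8×10⁻⁴ cm = 0.2522 cm³
m(Ni) = 0.2522 × 8.90 = 2.245 g
n(Ni) = 2.245 / 58.69 = 0.03825 mol; n(e⁻) = 2 × 0.03825 = 0.07650 mol
Q = 0.07650 × 96500 / 0.852 = 8665 C
t = 8665 / 16.7 = 518.9 s = 8.65 min

8.65 min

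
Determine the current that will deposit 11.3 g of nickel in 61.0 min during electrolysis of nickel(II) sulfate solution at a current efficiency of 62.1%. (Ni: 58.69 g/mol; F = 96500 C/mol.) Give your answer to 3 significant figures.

n(Ni) = 11.3 / 58.69 = 0.1925 mol
Ni²⁺ + 2e⁻ → Ni, so n(e⁻) = 2 × 0.1925 = 0.3850 mol
Q = 0.3850 × 96500 / 0.621 = 59830 C
I = Q / t = 59830 / 3660 s = 16.3 A

16.3 A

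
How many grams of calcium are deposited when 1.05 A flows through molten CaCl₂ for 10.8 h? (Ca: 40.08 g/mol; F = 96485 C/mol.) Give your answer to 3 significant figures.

8.48 g

Q = 1.05 A × 38880 s = 40820 C
n(e⁻) = 40820 / 96485 = 0.4231 mol
Ca²⁺ + 2e⁻ → Ca, so n(Ca) = 0.4231 / 2 = 0.2116 mol
m = 0.2116 × 40.08 = 8.48 g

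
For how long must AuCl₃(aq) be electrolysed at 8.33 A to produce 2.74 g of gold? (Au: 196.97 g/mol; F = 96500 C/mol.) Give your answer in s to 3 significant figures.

n(Au) = 2.74 / 196.97 = 0.01391 mol
Au³⁺ + 3e⁻ → Au, so n(e⁻) = 3 × 0.01391 = 0.04173 mol
Q = 0.04173 × 96500 = 4027 C
t = Q / I = 4027 / 8.33 = 483.4 s

483 s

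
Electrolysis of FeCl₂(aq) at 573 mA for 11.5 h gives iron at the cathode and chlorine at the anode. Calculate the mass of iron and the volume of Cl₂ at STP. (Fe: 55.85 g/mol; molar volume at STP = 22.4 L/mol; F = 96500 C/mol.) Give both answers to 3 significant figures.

6.86 g Fe; 2.75 L Cl₂

Q = 0.573 × 41400 = 23720 C; n(e⁻) = 23720 / 96500 = 0.2458 mol
Cathode: Fe²⁺ + 2e⁻ → Fe → n(Fe) = 0.2458/2 = 0.1229 mol → 6.86 g
Anode: 2Cl⁻ → Cl₂ + 2e⁻ → n(Cl₂) = 0.2458/2 = 0.1229 mol → 2.75 L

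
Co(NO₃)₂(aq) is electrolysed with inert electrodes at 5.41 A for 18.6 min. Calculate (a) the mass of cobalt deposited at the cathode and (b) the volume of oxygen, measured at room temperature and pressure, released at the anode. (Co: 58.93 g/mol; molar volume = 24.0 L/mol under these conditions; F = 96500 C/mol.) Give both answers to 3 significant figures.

Q = 5.41 × 1116 = 6038 C; n(e⁻) = 6038 / 96500 = 0.06257 mol
Cathode: Co²⁺ + 2e⁻ → Co → n(Co) = 0.06257/2 = 0.03129 mol → 1.84 g
Anode: 2H₂O → O₂ + 4H⁺ + 4e⁻ → n(O₂) = 0.06257/4 = 0.01564 mol → 0.375 L

1.84 g Co; 0.375 L O₂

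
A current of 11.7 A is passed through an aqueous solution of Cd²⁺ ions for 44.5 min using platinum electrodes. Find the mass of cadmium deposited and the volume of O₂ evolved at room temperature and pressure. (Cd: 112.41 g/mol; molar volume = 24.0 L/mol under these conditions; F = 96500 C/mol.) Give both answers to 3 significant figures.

Q = 11.7 × 2670 = 31240 C; n(e⁻) = 31240 / 96500 = 0.3237 mol
Cathode: Cd²⁺ + 2e⁻ → Cd → n(Cd) = 0.3237/2 = 0.1619 mol → 18.2 g
Anode: 2H₂O → O₂ + 4H⁺ + 4e⁻ → n(O₂) = 0.3237/4 = 0.08093 mol → 1.94 L

18.2 g Cd; 1.94 L O₂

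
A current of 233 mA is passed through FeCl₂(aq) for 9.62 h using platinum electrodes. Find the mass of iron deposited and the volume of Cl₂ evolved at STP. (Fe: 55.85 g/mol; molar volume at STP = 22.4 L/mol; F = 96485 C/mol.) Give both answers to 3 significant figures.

Q = 0.233 × 34632 = 8069 C; n(e⁻) = 8069 / 96485 = 0.08363 mol
Cathode: Fe²⁺ + 2e⁻ → Fe → n(Fe) = 0.08363/2 = 0.04182 mol → 2.34 g
Anode: 2Cl⁻ → Cl₂ + 2e⁻ → n(Cl₂) = 0.08363/2 = 0.04182 mol → 0.937 L

2.34 g Fe; 0.937 L Cl₂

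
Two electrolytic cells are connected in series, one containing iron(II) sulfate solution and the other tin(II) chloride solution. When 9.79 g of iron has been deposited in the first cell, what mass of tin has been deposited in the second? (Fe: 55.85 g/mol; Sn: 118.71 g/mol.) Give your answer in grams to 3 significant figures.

20.8 g

n(Fe) = 9.79 / 55.85 = 0.1753 mol
Fe²⁺ + 2e⁻ → Fe, so n(e⁻) = 2 × 0.1753 = 0.3506 mol
Since the cells are in series, n(e⁻) in the Sn cell is also 0.3506 mol.
Sn²⁺ + 2e⁻ → Sn, so n(Sn) = 0.3506 / 2 = 0.1753 mol
m(Sn) = 0.1753 × 118.71 = 20.8 g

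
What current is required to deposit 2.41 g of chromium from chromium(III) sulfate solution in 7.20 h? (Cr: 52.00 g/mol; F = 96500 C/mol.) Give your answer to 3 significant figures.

n(Cr) = 2.41 / 52.00 = 0.04635 mol
Cr³⁺ + 3e⁻ → Cr, so n(e⁻) = 3 × 0.04635 = 0.1391 mol
Q = 0.1391 × 96500 = 13420 C
I = Q / t = 13420 / 25920 s = 0.518 A

0.518 A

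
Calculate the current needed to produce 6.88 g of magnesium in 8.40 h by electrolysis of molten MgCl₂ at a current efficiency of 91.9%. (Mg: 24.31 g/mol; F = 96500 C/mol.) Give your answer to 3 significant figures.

1.97 A

n(Mg) = 6.88 / 24.31 = 0.2830 mol
Mg²⁺ + 2e⁻ → Mg, so n(e⁻) = 2 × 0.2830 = 0.5660 mol
Q = 0.5660 × 96500 / 0.919 = 59430 C
I = Q / t = 59430 / 30240 s = 1.97 A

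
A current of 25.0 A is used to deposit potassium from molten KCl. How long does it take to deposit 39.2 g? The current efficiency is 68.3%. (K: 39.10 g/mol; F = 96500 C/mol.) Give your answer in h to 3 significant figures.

1.57 h

n(K) = 39.2 / 39.10 = 1.003 mol
K⁺ + e⁻ → K, so n(e⁻) = 1.003 mol
Q = 1.003 × 96500 / 0.683 = 1.417×10^5 C
t = Q / I = 1.417×10^5 / 25.0 = 5668 s = 1.57 h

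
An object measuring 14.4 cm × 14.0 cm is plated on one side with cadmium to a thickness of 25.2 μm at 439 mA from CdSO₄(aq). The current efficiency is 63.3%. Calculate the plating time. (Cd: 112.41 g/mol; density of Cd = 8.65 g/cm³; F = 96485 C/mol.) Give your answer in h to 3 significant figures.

Plated area = 14.4 × 14.0 = 201.6 cm²
Volume = 201.6 × 25.2×10⁻⁴ cm = 0.5080 cm³
m(Cd) = 0.5080 × 8.65 = 4.394 g
n(Cd) = 4.394 / 112.41 = 0.03909 mol; n(e⁻) = 2 × 0.03909 = 0.07818 mol
Q = 0.07818 × 96485 / 0.633 = 11920 C
t = 11920 / 0.439 = 27150 s = 7.54 h

7.54 h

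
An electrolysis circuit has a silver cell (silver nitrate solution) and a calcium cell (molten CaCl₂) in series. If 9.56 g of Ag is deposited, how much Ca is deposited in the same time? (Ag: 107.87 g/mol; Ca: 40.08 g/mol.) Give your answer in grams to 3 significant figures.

1.78 g

n(Ag) = 9.56 / 107.87 = 0.08863 mol
Ag⁺ + e⁻ → Ag, so n(e⁻) = 0.08863 mol
The cells are in series, so the same charge (and hence the same n(e⁻) = 0.08863 mol) passes through both.
Ca²⁺ + 2e⁻ → Ca, so n(Ca) = 0.08863 / 2 = 0.04432 mol
m(Ca) = 0.04432 × 40.08 = 1.78 g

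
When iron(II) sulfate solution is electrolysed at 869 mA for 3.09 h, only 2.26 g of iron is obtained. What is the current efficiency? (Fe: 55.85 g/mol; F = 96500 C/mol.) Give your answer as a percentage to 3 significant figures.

Q = 0.869 × 11124 = 9667 C
n(e⁻) = 9667 / 96500 = 0.1002 mol
Fe²⁺ + 2e⁻ → Fe, so theoretical n(Fe) = 0.05010 mol → 2.798 g
Efficiency = 2.26 / 2.798 = 0.8077 = 80.8%

80.8%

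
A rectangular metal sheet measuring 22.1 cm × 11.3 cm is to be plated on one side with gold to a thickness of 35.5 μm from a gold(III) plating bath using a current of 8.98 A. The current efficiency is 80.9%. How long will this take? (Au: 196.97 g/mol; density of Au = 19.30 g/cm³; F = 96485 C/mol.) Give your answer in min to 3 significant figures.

57.7 min

Plated area = 22.1 × 11.3 = 249.7 cm²
Volume = 249.7 × 35.5×10⁻⁴ cm = 0.8864 cm³
m(Au) = 0.8864 × 19.30 = 17.11 g
n(Au) = 17.11 / 196.97 = 0.08687 mol; n(e⁻) = 3 × 0.08687 = 0.2606 mol
Q = 0.2606 × 96485 / 0.809 = 31080 C
t = 31080 / 8.98 = 3461 s = 57.7 min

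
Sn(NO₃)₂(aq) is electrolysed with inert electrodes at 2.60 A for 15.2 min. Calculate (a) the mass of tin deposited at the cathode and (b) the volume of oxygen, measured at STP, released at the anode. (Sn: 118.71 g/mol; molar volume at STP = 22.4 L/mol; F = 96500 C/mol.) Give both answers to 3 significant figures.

1.46 g Sn; 0.138 L O₂

Q = 2.60 × 912 = 2371 C; n(e⁻) = 2371 / 96500 = 0.02457 mol
Cathode: Sn²⁺ + 2e⁻ → Sn → n(Sn) = 0.02457/2 = 0.01229 mol → 1.46 g
Anode: 2H₂O → O₂ + 4H⁺ + 4e⁻ → n(O₂) = 0.02457/4 = 0.006143 mol → 0.138 L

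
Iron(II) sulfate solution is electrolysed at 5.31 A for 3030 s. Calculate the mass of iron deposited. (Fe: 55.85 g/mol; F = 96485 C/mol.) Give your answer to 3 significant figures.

Q = 5.31 A × 3030 s = 16090 C
n(e⁻) = Q/F = 16090/96485 = 0.1668 mol
Fe²⁺ + 2e⁻ → Fe, so n(Fe) = 0.1668 / 2 = 0.08340 mol
m = 0.08340 × 55.85 = 4.66 g

4.66 g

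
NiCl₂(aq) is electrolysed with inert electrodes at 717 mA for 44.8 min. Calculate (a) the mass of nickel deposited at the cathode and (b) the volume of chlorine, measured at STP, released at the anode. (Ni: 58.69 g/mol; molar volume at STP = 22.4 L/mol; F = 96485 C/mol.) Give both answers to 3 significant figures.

0.586 g Ni; 0.224 L Cl₂

Q = 0.717 × 2688 = 1927 C; n(e⁻) = 1927 / 96485 = 0.01997 mol
Cathode: Ni²⁺ + 2e⁻ → Ni → n(Ni) = 0.01997/2 = 0.009985 mol → 0.586 g
Anode: 2Cl⁻ → Cl₂ + 2e⁻ → n(Cl₂) = 0.01997/2 = 0.009985 mol → 0.224 L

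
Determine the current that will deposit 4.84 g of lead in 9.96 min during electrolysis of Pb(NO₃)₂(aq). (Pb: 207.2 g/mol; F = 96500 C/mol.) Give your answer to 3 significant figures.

n(Pb) = 4.84 / 207.2 = 0.02336 mol
Pb²⁺ + 2e⁻ → Pb, so n(e⁻) = 2 × 0.02336 = 0.04672 mol
Q = 0.04672 × 96500 = 4508 C
I = Q / t = 4508 / 597.6 s = 7.54 A

7.54 A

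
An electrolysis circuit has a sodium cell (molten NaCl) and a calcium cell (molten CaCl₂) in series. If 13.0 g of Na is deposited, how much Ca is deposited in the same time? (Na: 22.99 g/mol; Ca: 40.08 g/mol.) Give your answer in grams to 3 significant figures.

11.3 g

n(Na) = 13.0 / 22.99 = 0.5655 mol
Na⁺ + e⁻ → Na, so n(e⁻) = 0.5655 mol
Same current for the same time ⇒ same n(e⁻) = 0.5655 mol in both cells.
Ca²⁺ + 2e⁻ → Ca, so n(Ca) = 0.5655 / 2 = 0.2828 mol
m(Ca) = 0.2828 × 40.08 = 11.3 g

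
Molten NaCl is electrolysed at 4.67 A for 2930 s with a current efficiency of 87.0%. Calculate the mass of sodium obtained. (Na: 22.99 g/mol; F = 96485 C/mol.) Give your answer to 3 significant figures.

2.84 g

Q = 4.67 × 2930 = 13680 C
n(e⁻) = 13680 / 96485 = 0.1418 mol
Na⁺ + e⁻ → Na, so theoretical m(Na) = 0.1418 × 22.99 = 3.260 g
Actual mass = 87.0% × 3.260 = 2.84 g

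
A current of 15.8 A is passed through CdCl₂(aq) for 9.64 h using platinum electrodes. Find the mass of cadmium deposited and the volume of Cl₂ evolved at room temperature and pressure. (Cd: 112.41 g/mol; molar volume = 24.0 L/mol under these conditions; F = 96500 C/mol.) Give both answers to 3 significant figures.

Q = 15.8 × 34704 = 5.483×10^5 C; n(e⁻) = 5.483×10^5 / 96500 = 5.682 mol
Cathode: Cd²⁺ + 2e⁻ → Cd → n(Cd) = 5.682/2 = 2.841 mol → 319 g
Anode: 2Cl⁻ → Cl₂ + 2e⁻ → n(Cl₂) = 5.682/2 = 2.841 mol → 68.2 L

319 g Cd; 68.2 L Cl₂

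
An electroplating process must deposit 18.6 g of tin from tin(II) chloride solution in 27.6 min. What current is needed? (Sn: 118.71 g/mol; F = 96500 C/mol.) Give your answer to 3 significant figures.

n(Sn) = 18.6 / 118.71 = 0.1567 mol
Sn²⁺ + 2e⁻ → Sn, so n(e⁻) = 2 × 0.1567 = 0.3134 mol
Q = 0.3134 × 96500 = 30240 C
I = Q / t = 30240 / 1656 s = 18.3 A

18.3 A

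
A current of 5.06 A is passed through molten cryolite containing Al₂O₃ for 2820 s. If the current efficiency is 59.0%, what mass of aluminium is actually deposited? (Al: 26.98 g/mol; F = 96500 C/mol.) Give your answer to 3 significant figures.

0.785 g

Q = 5.06 × 2820 = 14270 C
n(e⁻) = 14270 / 96500 = 0.1479 mol
Al³⁺ + 3e⁻ → Al, so theoretical m(Al) = 0.04930 × 26.98 = 1.330 g
Actual mass = 59.0% × 1.330 = 0.785 g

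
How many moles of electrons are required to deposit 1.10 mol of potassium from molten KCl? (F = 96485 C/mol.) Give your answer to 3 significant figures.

K⁺ + e⁻ → K, so n(e⁻) = 1 × 1.10 = 1.100 mol

1.10 mol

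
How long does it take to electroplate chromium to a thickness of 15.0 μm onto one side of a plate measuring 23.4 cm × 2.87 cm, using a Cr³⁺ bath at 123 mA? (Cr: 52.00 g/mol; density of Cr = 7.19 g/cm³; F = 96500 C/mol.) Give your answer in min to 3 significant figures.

546 min

Plated area = 23.4 × 2.87 = 67.16 cm²
Volume = 67.16 × 15.0×10⁻⁴ cm = 0.1007 cm³
m(Cr) = 0.1007 × 7.19 = 0.7240 g
n(Cr) = 0.7240 / 52.00 = 0.01392 mol; n(e⁻) = 3 × 0.01392 = 0.04176 mol
Q = 0.04176 × 96500 = 4030 C
t = 4030 / 0.123 = 32760 s = 546 min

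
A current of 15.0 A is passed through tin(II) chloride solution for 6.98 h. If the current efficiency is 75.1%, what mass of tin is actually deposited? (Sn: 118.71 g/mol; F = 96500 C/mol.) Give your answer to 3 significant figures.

174 g

Q = 15.0 × 25128 = 3.769×10^5 C
n(e⁻) = 3.769×10^5 / 96500 = 3.906 mol
Sn²⁺ + 2e⁻ → Sn, so theoretical m(Sn) = 1.953 × 118.71 = 231.8 g
Actual mass = 75.1% × 231.8 = 174 g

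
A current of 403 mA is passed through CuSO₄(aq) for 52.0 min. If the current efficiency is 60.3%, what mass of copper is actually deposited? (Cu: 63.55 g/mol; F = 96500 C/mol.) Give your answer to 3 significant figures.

Q = 0.403 × 3120 = 1257 C
n(e⁻) = 1257 / 96500 = 0.01303 mol
Cu²⁺ + 2e⁻ → Cu, so theoretical m(Cu) = 0.006515 × 63.55 = 0.4140 g
Actual mass = 60.3% × 0.4140 = 0.250 g

0.250 g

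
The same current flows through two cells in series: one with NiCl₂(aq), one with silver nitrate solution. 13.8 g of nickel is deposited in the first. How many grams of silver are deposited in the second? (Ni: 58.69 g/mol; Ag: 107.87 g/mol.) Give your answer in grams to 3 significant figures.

50.7 g

n(Ni) = 13.8 / 58.69 = 0.2351 mol
Ni²⁺ + 2e⁻ → Ni, so n(e⁻) = 2 × 0.2351 = 0.4702 mol
Since the cells are in series, n(e⁻) in the Ag cell is also 0.4702 mol.
Ag⁺ + e⁻ → Ag, so n(Ag) = 0.4702 mol
m(Ag) = 0.4702 × 107.87 = 50.7 g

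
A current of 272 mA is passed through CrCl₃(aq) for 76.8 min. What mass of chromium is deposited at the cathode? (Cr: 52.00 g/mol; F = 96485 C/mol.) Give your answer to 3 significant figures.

Q = It = 0.272 × 4608 = 1253 C
n(e⁻) = 1253 / 96485 = 0.01299 mol
Cr³⁺ + 3e⁻ → Cr, so n(Cr) = 0.01299 / 3 = 0.004330 mol
m = 0.004330 × 52.00 = 0.225 g

0.225 g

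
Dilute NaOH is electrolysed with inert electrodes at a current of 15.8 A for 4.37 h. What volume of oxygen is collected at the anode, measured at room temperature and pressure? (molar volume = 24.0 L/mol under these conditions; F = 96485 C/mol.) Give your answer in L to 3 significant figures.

15.5 L

Q = It = 15.8 × 15732 = 2.486×10^5 C
Moles of electrons = 2.486×10^5 / 96485 = 2.577 mol
2H₂O → O₂ + 4H⁺ + 4e⁻, so n(O₂) = 2.577 / 4 = 0.6443 mol
V = 0.6443 × 24.0 = 15.46 L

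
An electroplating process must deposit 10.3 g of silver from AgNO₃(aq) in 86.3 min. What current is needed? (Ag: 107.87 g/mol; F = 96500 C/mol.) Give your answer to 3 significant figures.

n(Ag) = 10.3 / 107.87 = 0.09549 mol
Ag⁺ + e⁻ → Ag, so n(e⁻) = 0.09549 mol
Q = 0.09549 × 96500 = 9215 C
I = Q / t = 9215 / 5178 s = 1.78 A

1.78 A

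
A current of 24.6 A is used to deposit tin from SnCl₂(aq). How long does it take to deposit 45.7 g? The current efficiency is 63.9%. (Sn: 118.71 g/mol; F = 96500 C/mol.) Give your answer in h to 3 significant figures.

1.31 h

n(Sn) = 45.7 / 118.71 = 0.3850 mol
Sn²⁺ + 2e⁻ → Sn, so n(e⁻) = 2 × 0.3850 = 0.7700 mol
Q = 0.7700 × 96500 / 0.639 = 1.163×10^5 C
t = Q / I = 1.163×10^5 / 24.6 = 4728 s = 1.31 h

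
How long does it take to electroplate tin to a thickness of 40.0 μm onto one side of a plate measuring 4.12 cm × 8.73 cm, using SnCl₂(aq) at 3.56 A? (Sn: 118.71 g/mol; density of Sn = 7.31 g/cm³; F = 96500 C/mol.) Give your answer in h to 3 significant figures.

0.133 h

Plated area = 4.12 × 8.73 = 35.97 cm²
Volume = 35.97 × 40.0×10⁻⁴ cm = 0.1439 cm³
m(Sn) = 0.1439 × 7.31 = 1.052 g
n(Sn) = 1.052 / 118.71 = 0.008862 mol; n(e⁻) = 2 × 0.008862 = 0.01772 mol
Q = 0.01772 × 96500 = 1710 C
t = 1710 / 3.56 = 480.3 s = 0.133 h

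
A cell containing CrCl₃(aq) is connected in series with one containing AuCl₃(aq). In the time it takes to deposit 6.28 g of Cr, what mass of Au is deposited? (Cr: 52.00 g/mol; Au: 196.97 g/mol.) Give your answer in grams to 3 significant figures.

23.8 g

n(Cr) = 6.28 / 52.00 = 0.1208 mol
Cr³⁺ + 3e⁻ → Cr, so n(e⁻) = 3 × 0.1208 = 0.3624 mol
The cells are in series, so the same charge (and hence the same n(e⁻) = 0.3624 mol) passes through both.
Au³⁺ + 3e⁻ → Au, so n(Au) = 0.3624 / 3 = 0.1208 mol
m(Au) = 0.1208 × 196.97 = 23.8 g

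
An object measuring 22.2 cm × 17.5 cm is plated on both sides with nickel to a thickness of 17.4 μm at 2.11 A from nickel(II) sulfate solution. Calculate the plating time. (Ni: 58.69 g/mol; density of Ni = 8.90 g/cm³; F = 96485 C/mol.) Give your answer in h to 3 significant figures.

Plated area = 2 × 22.2 × 17.5 = 777.0 cm²
Volume = 777.0 × 17.4×10⁻⁴ cm = 1.352 cm³
m(Ni) = 1.352 × 8.90 = 12.03 g
n(Ni) = 12.03 / 58.69 = 0.2050 mol; n(e⁻) = 2 × 0.2050 = 0.4100 mol
Q = 0.4100 × 96485 = 39560 C
t = 39560 / 2.11 = 18750 s = 5.21 h

5.21 h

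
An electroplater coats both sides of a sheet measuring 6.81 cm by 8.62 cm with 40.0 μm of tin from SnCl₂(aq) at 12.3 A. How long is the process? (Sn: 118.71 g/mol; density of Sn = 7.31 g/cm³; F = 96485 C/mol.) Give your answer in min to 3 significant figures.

7.56 min

Plated area = 2 × 6.81 × 8.62 = 117.4 cm²
Volume = 117.4 × 40.0×10⁻⁴ cm = 0.4696 cm³
m(Sn) = 0.4696 × 7.31 = 3.433 g
n(Sn) = 3.433 / 118.71 = 0.02892 mol; n(e⁻) = 2 × 0.02892 = 0.05784 mol
Q = 0.05784 × 96485 = 5581 C
t = 5581 / 12.3 = 453.7 s = 7.56 min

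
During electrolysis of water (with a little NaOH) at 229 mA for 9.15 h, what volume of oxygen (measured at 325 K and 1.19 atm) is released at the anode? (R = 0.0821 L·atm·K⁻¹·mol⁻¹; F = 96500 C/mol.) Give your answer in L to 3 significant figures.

Q = 0.229 A × 32940 s = 7543 C
Moles of electrons = 7543 / 96500 = 0.07817 mol
2H₂O → O₂ + 4H⁺ + 4e⁻, so n(O₂) = 0.07817 / 4 = 0.01954 mol
V = nRT/P = 0.01954 × 0.0821 × 325 / 1.19 = 0.4381 L

0.438 L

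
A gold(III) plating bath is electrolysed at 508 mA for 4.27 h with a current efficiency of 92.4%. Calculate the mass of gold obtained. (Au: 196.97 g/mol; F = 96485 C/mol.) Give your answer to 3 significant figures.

4.91 g

Q = 0.508 × 15372 = 7809 C
n(e⁻) = 7809 / 96485 = 0.08093 mol
Au³⁺ + 3e⁻ → Au, so theoretical m(Au) = 0.02698 × 196.97 = 5.314 g
Actual mass = 92.4% × 5.314 = 4.91 g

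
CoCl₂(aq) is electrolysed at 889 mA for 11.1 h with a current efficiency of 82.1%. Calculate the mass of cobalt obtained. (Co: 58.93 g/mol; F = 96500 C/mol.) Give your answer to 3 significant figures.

8.91 g

Q = 0.889 × 39960 = 35520 C
n(e⁻) = 35520 / 96500 = 0.3681 mol
Co²⁺ + 2e⁻ → Co, so theoretical m(Co) = 0.1841 × 58.93 = 10.85 g
Actual mass = 82.1% × 10.85 = 8.91 g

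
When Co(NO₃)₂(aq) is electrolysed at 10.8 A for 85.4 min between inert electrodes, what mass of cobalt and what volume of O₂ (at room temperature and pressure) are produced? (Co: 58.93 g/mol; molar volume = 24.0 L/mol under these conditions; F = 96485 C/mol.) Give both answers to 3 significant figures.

16.9 g Co; 3.44 L O₂

Q = 10.8 × 5124 = 55340 C; n(e⁻) = 55340 / 96485 = 0.5736 mol
Cathode: Co²⁺ + 2e⁻ → Co → n(Co) = 0.5736/2 = 0.2868 mol → 16.9 g
Anode: 2H₂O → O₂ + 4H⁺ + 4e⁻ → n(O₂) = 0.5736/4 = 0.1434 mol → 3.44 L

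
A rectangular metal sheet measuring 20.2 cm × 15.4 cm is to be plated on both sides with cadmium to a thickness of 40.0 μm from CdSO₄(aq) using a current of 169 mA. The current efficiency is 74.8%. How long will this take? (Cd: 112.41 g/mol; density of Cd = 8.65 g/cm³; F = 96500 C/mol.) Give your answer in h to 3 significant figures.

81.2 h

Plated area = 2 × 20.2 × 15.4 = 622.2 cm²
Volume = 622.2 × 40.0×10⁻⁴ cm = 2.489 cm³
m(Cd) = 2.489 × 8.65 = 21.53 g
n(Cd) = 21.53 / 112.41 = 0.1915 mol; n(e⁻) = 2 × 0.1915 = 0.3830 mol
Q = 0.3830 × 96500 / 0.748 = 49410 C
t = 49410 / 0.169 = 2.924×10^5 s = 81.2 h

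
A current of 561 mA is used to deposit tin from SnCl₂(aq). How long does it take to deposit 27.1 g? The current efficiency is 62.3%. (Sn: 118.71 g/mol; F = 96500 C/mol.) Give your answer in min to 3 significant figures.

2100 min

n(Sn) = 27.1 / 118.71 = 0.2283 mol
Sn²⁺ + 2e⁻ → Sn, so n(e⁻) = 2 × 0.2283 = 0.4566 mol
Q = 0.4566 × 96500 / 0.623 = 70730 C
t = Q / I = 70730 / 0.561 = 1.261×10^5 s = 2100 min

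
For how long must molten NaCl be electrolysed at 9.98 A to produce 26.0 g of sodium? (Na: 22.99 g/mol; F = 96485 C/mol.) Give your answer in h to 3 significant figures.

3.04 h

n(Na) = 26.0 / 22.99 = 1.131 mol
Na⁺ + e⁻ → Na, so n(e⁻) = 1.131 mol
Q = 1.131 × 96485 = 1.091×10^5 C
t = Q / I = 1.091×10^5 / 9.98 = 10930 s = 3.04 h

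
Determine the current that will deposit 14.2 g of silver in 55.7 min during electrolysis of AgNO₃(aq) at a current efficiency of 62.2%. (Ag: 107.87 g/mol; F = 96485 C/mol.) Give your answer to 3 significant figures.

6.11 A

n(Ag) = 14.2 / 107.87 = 0.1316 mol
Ag⁺ + e⁻ → Ag, so n(e⁻) = 0.1316 mol
Q = 0.1316 × 96485 / 0.622 = 20410 C
I = Q / t = 20410 / 3342 s = 6.11 A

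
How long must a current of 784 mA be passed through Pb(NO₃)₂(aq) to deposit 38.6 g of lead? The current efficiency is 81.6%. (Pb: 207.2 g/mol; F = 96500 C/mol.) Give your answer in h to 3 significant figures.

n(Pb) = 38.6 / 207.2 = 0.1863 mol
Pb²⁺ + 2e⁻ → Pb, so n(e⁻) = 2 × 0.1863 = 0.3726 mol
Q = 0.3726 × 96500 / 0.816 = 44060 C
t = Q / I = 44060 / 0.784 = 56200 s = 15.6 h

15.6 h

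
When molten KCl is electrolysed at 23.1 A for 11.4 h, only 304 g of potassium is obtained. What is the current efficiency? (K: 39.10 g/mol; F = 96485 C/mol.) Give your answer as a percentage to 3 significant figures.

79.1%

Q = 23.1 × 41040 = 9.480×10^5 C
n(e⁻) = 9.480×10^5 / 96485 = 9.825 mol
K⁺ + e⁻ → K, so theoretical n(K) = 9.825 mol → 384.2 g
Efficiency = 304 / 384.2 = 0.7913 = 79.1%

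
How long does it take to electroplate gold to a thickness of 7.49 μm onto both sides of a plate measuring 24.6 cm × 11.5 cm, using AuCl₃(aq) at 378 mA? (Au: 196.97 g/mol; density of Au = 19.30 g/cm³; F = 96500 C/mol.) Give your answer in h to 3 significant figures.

8.83 h

Plated area = 2 × 24.6 × 11.5 = 565.8 cm²
Volume = 565.8 × 7.49×10⁻⁴ cm = 0.4238 cm³
m(Au) = 0.4238 × 19.30 = 8.179 g
n(Au) = 8.179 / 196.97 = 0.04152 mol; n(e⁻) = 3 × 0.04152 = 0.1246 mol
Q = 0.1246 × 96500 = 12020 C
t = 12020 / 0.378 = 31800 s = 8.83 h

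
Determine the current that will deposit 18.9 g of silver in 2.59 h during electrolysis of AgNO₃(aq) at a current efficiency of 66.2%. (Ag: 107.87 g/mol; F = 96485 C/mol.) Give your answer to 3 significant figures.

n(Ag) = 18.9 / 107.87 = 0.1752 mol
Ag⁺ + e⁻ → Ag, so n(e⁻) = 0.1752 mol
Q = 0.1752 × 96485 / 0.662 = 25540 C
I = Q / t = 25540 / 9324 s = 2.74 A

2.74 A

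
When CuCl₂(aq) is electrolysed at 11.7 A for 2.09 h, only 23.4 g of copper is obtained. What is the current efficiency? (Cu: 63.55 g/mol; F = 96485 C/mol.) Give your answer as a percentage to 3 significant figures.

80.7%

Q = 11.7 × 7524 = 88030 C
n(e⁻) = 88030 / 96485 = 0.9124 mol
Cu²⁺ + 2e⁻ → Cu, so theoretical n(Cu) = 0.4562 mol → 28.99 g
Efficiency = 23.4 / 28.99 = 0.8072 = 80.7%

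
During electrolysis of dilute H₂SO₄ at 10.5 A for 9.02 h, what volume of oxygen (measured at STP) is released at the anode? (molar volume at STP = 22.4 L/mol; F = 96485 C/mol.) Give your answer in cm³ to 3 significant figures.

19800 cm³

Q = 10.5 A × 32472 s = 3.410×10^5 C
n(e⁻) = 3.410×10^5 / 96485 = 3.534 mol
2H₂O → O₂ + 4H⁺ + 4e⁻, so n(O₂) = 3.534 / 4 = 0.8835 mol
V = 0.8835 × 22.4 = 19.79 L
= 19800 cm³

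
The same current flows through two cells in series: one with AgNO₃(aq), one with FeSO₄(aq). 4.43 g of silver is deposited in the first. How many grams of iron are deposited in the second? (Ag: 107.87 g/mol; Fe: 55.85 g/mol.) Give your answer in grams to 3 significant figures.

n(Ag) = 4.43 / 107.87 = 0.04107 mol
Ag⁺ + e⁻ → Ag, so n(e⁻) = 0.04107 mol
In series, the same 0.04107 mol of electrons flows through the second cell.
Fe²⁺ + 2e⁻ → Fe, so n(Fe) = 0.04107 / 2 = 0.02054 mol
m(Fe) = 0.02054 × 55.85 = 1.15 g

1.15 g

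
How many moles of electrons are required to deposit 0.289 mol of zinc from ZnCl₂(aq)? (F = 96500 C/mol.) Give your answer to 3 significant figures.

Zn²⁺ + 2e⁻ → Zn, so n(e⁻) = 2 × 0.289 = 0.5780 mol

0.578 mol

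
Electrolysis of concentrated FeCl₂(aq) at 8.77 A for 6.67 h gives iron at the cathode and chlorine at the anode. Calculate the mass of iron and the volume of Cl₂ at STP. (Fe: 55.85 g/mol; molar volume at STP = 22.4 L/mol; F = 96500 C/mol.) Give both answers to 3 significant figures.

60.9 g Fe; 24.4 L Cl₂

Q = 8.77 × 24012 = 2.106×10^5 C; n(e⁻) = 2.106×10^5 / 96500 = 2.182 mol
Cathode: Fe²⁺ + 2e⁻ → Fe → n(Fe) = 2.182/2 = 1.091 mol → 60.9 g
Anode: 2Cl⁻ → Cl₂ + 2e⁻ → n(Cl₂) = 2.182/2 = 1.091 mol → 24.4 L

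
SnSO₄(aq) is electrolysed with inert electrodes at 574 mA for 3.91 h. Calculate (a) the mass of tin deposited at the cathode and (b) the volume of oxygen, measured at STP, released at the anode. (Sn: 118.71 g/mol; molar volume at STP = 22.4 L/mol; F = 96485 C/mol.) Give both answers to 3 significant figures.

Q = 0.574 × 14076 = 8080 C; n(e⁻) = 8080 / 96485 = 0.08374 mol
Cathode: Sn²⁺ + 2e⁻ → Sn → n(Sn) = 0.08374/2 = 0.04187 mol → 4.97 g
Anode: 2H₂O → O₂ + 4H⁺ + 4e⁻ → n(O₂) = 0.08374/4 = 0.02094 mol → 0.469 L

4.97 g Sn; 0.469 L O₂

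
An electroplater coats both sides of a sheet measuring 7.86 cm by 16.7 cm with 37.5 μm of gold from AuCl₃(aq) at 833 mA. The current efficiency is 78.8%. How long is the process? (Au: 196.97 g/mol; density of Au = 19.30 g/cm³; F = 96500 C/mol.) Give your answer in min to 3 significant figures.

Plated area = 2 × 7.86 × 16.7 = 262.5 cm²
Volume = 262.5 × 37.5×10⁻⁴ cm = 0.9844 cm³
m(Au) = 0.9844 × 19.30 = 19.00 g
n(Au) = 19.00 / 196.97 = 0.09646 mol; n(e⁻) = 3 × 0.09646 = 0.2894 mol
Q = 0.2894 × 96500 / 0.788 = 35440 C
t = 35440 / 0.833 = 42550 s = 709 min

709 min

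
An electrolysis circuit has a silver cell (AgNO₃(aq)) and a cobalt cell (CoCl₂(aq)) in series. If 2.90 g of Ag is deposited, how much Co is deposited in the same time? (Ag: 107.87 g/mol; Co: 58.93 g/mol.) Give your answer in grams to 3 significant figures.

0.792 g

n(Ag) = 2.90 / 107.87 = 0.02688 mol
Ag⁺ + e⁻ → Ag, so n(e⁻) = 0.02688 mol
In series, the same 0.02688 mol of electrons flows through the second cell.
Co²⁺ + 2e⁻ → Co, so n(Co) = 0.02688 / 2 = 0.01344 mol
m(Co) = 0.01344 × 58.93 = 0.792 g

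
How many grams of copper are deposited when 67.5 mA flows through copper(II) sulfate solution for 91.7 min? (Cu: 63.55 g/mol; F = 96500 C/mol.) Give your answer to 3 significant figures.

0.122 g

Q = 0.0675 A × 5502 s = 371.4 C
n(e⁻) = Q/F = 371.4/96500 = 0.003849 mol
Cu²⁺ + 2e⁻ → Cu, so n(Cu) = 0.003849 / 2 = 0.001925 mol
m = 0.001925 × 63.55 = 0.122 g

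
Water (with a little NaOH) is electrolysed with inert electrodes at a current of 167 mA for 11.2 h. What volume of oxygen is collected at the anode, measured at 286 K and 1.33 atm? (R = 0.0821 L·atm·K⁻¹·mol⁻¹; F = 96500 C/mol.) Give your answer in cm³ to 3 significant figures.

Q = It = 0.167 × 40320 = 6733 C
n(e⁻) = 6733 / 96500 = 0.06977 mol
2H₂O → O₂ + 4H⁺ + 4e⁻, so n(O₂) = 0.06977 / 4 = 0.01744 mol
V = nRT/P = 0.01744 × 0.0821 × 286 / 1.33 = 0.3079 L
= 308 cm³

308 cm³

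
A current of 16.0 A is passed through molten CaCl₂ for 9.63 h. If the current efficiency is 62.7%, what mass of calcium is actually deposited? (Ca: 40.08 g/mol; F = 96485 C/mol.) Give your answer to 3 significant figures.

72.2 g

Q = 16.0 × 34668 = 5.547×10^5 C
n(e⁻) = 5.547×10^5 / 96485 = 5.749 mol
Ca²⁺ + 2e⁻ → Ca, so theoretical m(Ca) = 2.875 × 40.08 = 115.2 g
Actual mass = 62.7% × 115.2 = 72.2 g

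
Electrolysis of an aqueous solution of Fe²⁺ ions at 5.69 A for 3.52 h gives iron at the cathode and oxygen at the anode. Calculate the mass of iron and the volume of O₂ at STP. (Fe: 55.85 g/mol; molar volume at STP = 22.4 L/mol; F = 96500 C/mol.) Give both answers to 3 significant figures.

Q = 5.69 × 12672 = 72100 C; n(e⁻) = 72100 / 96500 = 0.7472 mol
Cathode: Fe²⁺ + 2e⁻ → Fe → n(Fe) = 0.7472/2 = 0.3736 mol → 20.9 g
Anode: 2H₂O → O₂ + 4H⁺ + 4e⁻ → n(O₂) = 0.7472/4 = 0.1868 mol → 4.18 L

20.9 g Fe; 4.18 L O₂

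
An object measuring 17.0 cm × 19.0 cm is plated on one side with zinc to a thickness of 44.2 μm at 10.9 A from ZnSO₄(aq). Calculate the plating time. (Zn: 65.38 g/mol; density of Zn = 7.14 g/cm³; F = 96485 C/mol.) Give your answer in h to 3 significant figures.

Plated area = 17.0 × 19.0 = 323.0 cm²
Volume = 323.0 × 44.2×10⁻⁴ cm = 1.428 cm³
m(Zn) = 1.428 × 7.14 = 10.20 g
n(Zn) = 10.20 / 65.38 = 0.1560 mol; n(e⁻) = 2 × 0.1560 = 0.3120 mol
Q = 0.3120 × 96485 = 30100 C
t = 30100 / 10.9 = 2761 s = 0.767 h

0.767 h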